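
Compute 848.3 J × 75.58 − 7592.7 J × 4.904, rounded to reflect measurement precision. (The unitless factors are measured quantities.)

2.688 × 10^4 J

848.3 × 75.58 = 64114.514 → 6.411 × 10^4 J (4 s.f., last digit at the 10^1 place).
7592.7 × 4.904 = 37234.6008 → 3.723 × 10^4 J (4 s.f., last digit at the 10^1 place).
Difference: 26879.9132 J; keep the coarser place, 10^1.
Result: 2.688 × 10^4 J.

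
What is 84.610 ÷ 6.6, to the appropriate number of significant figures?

13

84.610 ÷ 6.6 = 12.8196969697…
Multiplication/division keeps the fewest significant figures: 84.610 → 5 s.f., 6.6 → 2 s.f.; limit is 2.
Rounded to 2 significant figures: 13.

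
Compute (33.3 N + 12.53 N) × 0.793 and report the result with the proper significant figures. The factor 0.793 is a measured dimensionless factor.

33.3 N + 12.53 N = 45.83 N; the sum is limited to 1 decimal place (3 s.f.).
Carrying full precision, 45.83 × 0.793 = 36.34319 N; 0.793 has 3 s.f., so the result keeps min(3, 3) = 3 s.f.
Rounded to 3 significant figures: 36.3 N.

36.3 N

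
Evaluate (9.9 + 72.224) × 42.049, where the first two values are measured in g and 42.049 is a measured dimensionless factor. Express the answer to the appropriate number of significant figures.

3.45 × 10^3 g

9.9 g + 72.224 g = 82.124 g; the sum is limited to 1 decimal place (3 s.f.).
Carrying full precision, 82.124 × 42.049 = 3453.232076 g; 42.049 has 5 s.f., so the result keeps min(3, 5) = 3 s.f.
Rounded to 3 significant figures: 3.45 × 10^3 g.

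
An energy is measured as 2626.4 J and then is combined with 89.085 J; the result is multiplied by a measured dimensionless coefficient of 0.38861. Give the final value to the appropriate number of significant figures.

1055.3 J

2626.4 J + 89.085 J = 2715.485 J; the sum is limited to 1 decimal place (5 s.f.).
Carrying full precision, 2715.485 × 0.38861 = 1055.26462585 J; 0.38861 has 5 s.f., so the result keeps min(5, 5) = 5 s.f.
Rounded to 5 significant figures: 1055.3 J.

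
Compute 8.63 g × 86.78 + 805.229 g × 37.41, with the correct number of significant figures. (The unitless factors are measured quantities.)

8.63 × 86.78 = 748.9114 → 749 g (3 s.f., last digit at the 10^0 place).
805.229 × 37.41 = 30123.61689 → 3.012 × 10^4 g (4 s.f., last digit at the 10^1 place).
Sum: 30872.52829 g; keep the coarser place, 10^1.
Result: 3.087 × 10^4 g.

3.087 × 10^4 g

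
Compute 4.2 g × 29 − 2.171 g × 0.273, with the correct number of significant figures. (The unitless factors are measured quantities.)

1.2 × 10² g

4.2 × 29 = 121.8 → 1.2 × 10² g (2 s.f., last digit at the 10^1 place).
2.171 × 0.273 = 0.592683 → 0.593 g (3 s.f., last digit at the 10^-3 place).
Difference: 121.207317 g; keep the coarser place, 10^1.
Result: 1.2 × 10² g.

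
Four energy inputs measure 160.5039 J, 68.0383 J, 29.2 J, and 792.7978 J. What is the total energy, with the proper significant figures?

160.5039 J + 68.0383 J + 29.2 J + 792.7978 J = 1050.5400 J.
Addition/subtraction keeps the fewest decimal places: 160.5039 → 4 decimal places, 68.0383 → 4 decimal places, 29.2 → 1 decimal place, 792.7978 → 4 decimal places; limit is 1.
Rounded to 1 decimal place: 1050.5 J.

1050.5 J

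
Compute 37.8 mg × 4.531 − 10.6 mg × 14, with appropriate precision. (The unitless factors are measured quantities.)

2 × 10^1 mg

37.8 × 4.531 = 171.2718 → 1.71 × 10^2 mg (3 s.f., last digit at the 10^0 place).
10.6 × 14 = 148.4 → 1.5 × 10^2 mg (2 s.f., last digit at the 10^1 place).
Difference: 22.8718 mg; keep the coarser place, 10^1.
Result: 2 × 10^1 mg.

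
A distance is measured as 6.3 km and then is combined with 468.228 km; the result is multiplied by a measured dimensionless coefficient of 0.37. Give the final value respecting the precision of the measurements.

1.8 × 10² km

6.3 km + 468.228 km = 474.528 km; the sum is limited to 1 decimal place (4 s.f.).
Carrying full precision, 474.528 × 0.37 = 175.57536 km; 0.37 has 2 s.f., so the result keeps min(4, 2) = 2 s.f.
Rounded to 2 significant figures: 1.8 × 10² km.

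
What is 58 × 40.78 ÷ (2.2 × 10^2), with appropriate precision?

11

58 × 40.78 ÷ (2.2 × 10^2) = 10.7510909091…
Multiplication/division keeps the fewest significant figures: 58 → 2 s.f., 40.78 → 4 s.f., 2.2 × 10^2 → 2 s.f.; limit is 2.
Rounded to 2 significant figures: 11.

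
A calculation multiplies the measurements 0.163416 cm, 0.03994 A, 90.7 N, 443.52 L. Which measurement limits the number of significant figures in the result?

0.163416 cm → 6 s.f.; 0.03994 A → 4 s.f.; 90.7 N → 3 s.f.; 443.52 L → 5 s.f.
The fewest is 3 significant figures, from 90.7 N.

90.7 N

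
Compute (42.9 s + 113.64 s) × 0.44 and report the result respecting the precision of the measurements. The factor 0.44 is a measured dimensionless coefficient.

69 s

42.9 s + 113.64 s = 156.54 s; the sum is limited to 1 decimal place (4 s.f.).
Carrying full precision, 156.54 × 0.44 = 68.8776 s; 0.44 has 2 s.f., so the result keeps min(4, 2) = 2 s.f.
Rounded to 2 significant figures: 69 s.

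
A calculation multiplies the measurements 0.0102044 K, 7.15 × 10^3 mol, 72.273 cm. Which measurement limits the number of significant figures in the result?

0.0102044 K → 6 s.f.; 7.15 × 10^3 mol → 3 s.f.; 72.273 cm → 5 s.f.
The fewest is 3 significant figures, from 7.15 × 10^3 mol.

7.15 × 10^3 mol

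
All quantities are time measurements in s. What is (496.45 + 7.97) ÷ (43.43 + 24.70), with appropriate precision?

7.404

496.45 + 7.97 = 504.42, limited to 2 d.p. → 5 s.f.; 43.43 + 24.70 = 68.13, limited to 2 d.p. → 4 s.f.
Carrying full precision, 504.42 ÷ 68.13 = 7.40378687803…; keep min(5, 4) = 4 s.f.
Rounded to 4 significant figures: 7.404.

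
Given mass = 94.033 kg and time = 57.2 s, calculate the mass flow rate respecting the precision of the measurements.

mass flow rate = 94.033 kg ÷ 57.2 s = 1.64393356643… kg/s.
94.033 has 5 significant figures; 57.2 has 3.
Division/multiplication keeps the fewest: 3 significant figures.
Rounded: 1.64 kg/s.

1.64 kg/s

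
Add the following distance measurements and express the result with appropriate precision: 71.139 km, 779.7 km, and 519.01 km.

71.139 km + 779.7 km + 519.01 km = 1369.849 km.
Addition/subtraction keeps the fewest decimal places: 71.139 → 3 decimal places, 779.7 → 1 decimal place, 519.01 → 2 decimal places; limit is 1.
Rounded to 1 decimal place: 1369.8 km.

1369.8 km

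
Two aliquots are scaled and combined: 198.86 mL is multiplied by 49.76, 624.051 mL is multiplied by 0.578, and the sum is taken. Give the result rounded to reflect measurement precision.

198.86 × 49.76 = 9895.2736 → 9895 mL (4 s.f., last digit at the 10^0 place).
624.051 × 0.578 = 360.701478 → 361 mL (3 s.f., last digit at the 10^0 place).
Sum: 10255.975078 mL; keep the coarser place, 10^0.
Result: 10256 mL.

10256 mL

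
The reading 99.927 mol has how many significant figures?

99.927: every digit is nonzero and significant.

5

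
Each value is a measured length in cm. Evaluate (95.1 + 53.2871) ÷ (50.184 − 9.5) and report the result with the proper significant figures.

95.1 + 53.2871 = 148.3871, limited to 1 d.p. → 4 s.f.; 50.184 − 9.5 = 40.684, limited to 1 d.p. → 3 s.f.
Carrying full precision, 148.3871 ÷ 40.684 = 3.64730852424…; keep min(4, 3) = 3 s.f.
Rounded to 3 significant figures: 3.65.

3.65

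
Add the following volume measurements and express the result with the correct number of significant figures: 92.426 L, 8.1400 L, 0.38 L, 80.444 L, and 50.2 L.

92.426 L + 8.1400 L + 0.38 L + 80.444 L + 50.2 L = 231.5900 L.
Addition/subtraction keeps the fewest decimal places: 92.426 → 3 decimal places, 8.1400 → 4 decimal places, 0.38 → 2 decimal places, 80.444 → 3 decimal places, 50.2 → 1 decimal place; limit is 1.
Rounded to 1 decimal place: 231.6 L.

231.6 L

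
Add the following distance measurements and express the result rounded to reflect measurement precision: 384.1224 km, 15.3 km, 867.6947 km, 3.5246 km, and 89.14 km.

384.1224 km + 15.3 km + 867.6947 km + 3.5246 km + 89.14 km = 1359.7817 km.
Addition/subtraction keeps the fewest decimal places: 384.1224 → 4 decimal places, 15.3 → 1 decimal place, 867.6947 → 4 decimal places, 3.5246 → 4 decimal places, 89.14 → 2 decimal places; limit is 1.
Rounded to 1 decimal place: 1.3598 × 10³ km.

1.3598 × 10³ km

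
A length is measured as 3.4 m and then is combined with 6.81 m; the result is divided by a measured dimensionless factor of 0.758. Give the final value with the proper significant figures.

13.5 m

3.4 m + 6.81 m = 10.21 m; the sum is limited to 1 decimal place (3 s.f.).
Carrying full precision, 10.21 ÷ 0.758 = 13.4696569921… m; 0.758 has 3 s.f., so the result keeps min(3, 3) = 3 s.f.
Rounded to 3 significant figures: 13.5 m.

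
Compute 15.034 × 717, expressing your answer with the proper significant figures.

1.08 × 10⁴

15.034 × 717 = 10779.378
Multiplication/division keeps the fewest significant figures: 15.034 → 5 s.f., 717 → 3 s.f.; limit is 3.
Rounded to 3 significant figures: 1.08 × 10⁴.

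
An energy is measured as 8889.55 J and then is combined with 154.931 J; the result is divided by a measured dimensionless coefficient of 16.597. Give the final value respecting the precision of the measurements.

8889.55 J + 154.931 J = 9044.481 J; the sum is limited to 2 decimal places (6 s.f.).
Carrying full precision, 9044.481 ÷ 16.597 = 544.946737362… J; 16.597 has 5 s.f., so the result keeps min(6, 5) = 5 s.f.
Rounded to 5 significant figures: 544.95 J.

544.95 J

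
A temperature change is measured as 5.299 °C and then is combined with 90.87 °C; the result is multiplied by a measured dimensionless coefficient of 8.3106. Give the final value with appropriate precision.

799.2 °C

5.299 °C + 90.87 °C = 96.169 °C; the sum is limited to 2 decimal places (4 s.f.).
Carrying full precision, 96.169 × 8.3106 = 799.2220914 °C; 8.3106 has 5 s.f., so the result keeps min(4, 5) = 4 s.f.
Rounded to 4 significant figures: 799.2 °C.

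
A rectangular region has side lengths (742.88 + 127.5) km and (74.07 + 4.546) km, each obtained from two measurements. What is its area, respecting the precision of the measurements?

742.88 + 127.5 = 870.38, limited to 1 d.p. → 4 s.f.; 74.07 + 4.546 = 78.616, limited to 2 d.p. → 4 s.f.
Carrying full precision, 870.38 × 78.616 = 68425.79408; keep min(4, 4) = 4 s.f.
Rounded to 4 significant figures: 6.843 × 10⁴ km².

6.843 × 10⁴ km²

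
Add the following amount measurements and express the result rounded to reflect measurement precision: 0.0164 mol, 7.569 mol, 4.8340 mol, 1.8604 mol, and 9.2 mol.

0.0164 mol + 7.569 mol + 4.8340 mol + 1.8604 mol + 9.2 mol = 23.4798 mol.
Addition/subtraction keeps the fewest decimal places: 0.0164 → 4 decimal places, 7.569 → 3 decimal places, 4.8340 → 4 decimal places, 1.8604 → 4 decimal places, 9.2 → 1 decimal place; limit is 1.
Rounded to 1 decimal place: 23.5 mol.

23.5 mol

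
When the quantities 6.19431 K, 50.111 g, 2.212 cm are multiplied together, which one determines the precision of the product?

2.212 cm

6.19431 K → 6 s.f.; 50.111 g → 5 s.f.; 2.212 cm → 4 s.f.
The fewest is 4 significant figures, from 2.212 cm.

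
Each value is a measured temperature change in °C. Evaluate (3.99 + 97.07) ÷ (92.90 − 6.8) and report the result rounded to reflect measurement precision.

3.99 + 97.07 = 101.06, limited to 2 d.p. → 5 s.f.; 92.90 − 6.8 = 86.10, limited to 1 d.p. → 3 s.f.
Carrying full precision, 101.06 ÷ 86.10 = 1.1737514518…; keep min(5, 3) = 3 s.f.
Rounded to 3 significant figures: 1.17.

1.17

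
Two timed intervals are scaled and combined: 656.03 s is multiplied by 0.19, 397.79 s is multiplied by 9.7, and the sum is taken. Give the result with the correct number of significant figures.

656.03 × 0.19 = 124.6457 → 1.2 × 10² s (2 s.f., last digit at the 10^1 place).
397.79 × 9.7 = 3858.563 → 3.9 × 10³ s (2 s.f., last digit at the 10^2 place).
Sum: 3983.2087 s; keep the coarser place, 10^2.
Result: 4.0 × 10³ s.

4.0 × 10³ s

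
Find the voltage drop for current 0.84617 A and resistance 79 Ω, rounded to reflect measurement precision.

voltage drop = 0.84617 A × 79 Ω = 66.84743 V.
0.84617 has 5 significant figures; 79 has 2.
Division/multiplication keeps the fewest: 2 significant figures.
Rounded: 67 V.

67 V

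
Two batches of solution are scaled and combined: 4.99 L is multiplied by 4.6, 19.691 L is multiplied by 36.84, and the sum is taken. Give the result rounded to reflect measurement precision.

4.99 × 4.6 = 22.954 → 23 L (2 s.f., last digit at the 10^0 place).
19.691 × 36.84 = 725.41644 → 725.4 L (4 s.f., last digit at the 10^-1 place).
Sum: 748.37044 L; keep the coarser place, 10^0.
Result: 748 L.

748 L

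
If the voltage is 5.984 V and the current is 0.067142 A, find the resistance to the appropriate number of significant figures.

resistance = 5.984 V ÷ 0.067142 A = 89.1245420154… Ω.
5.984 has 4 significant figures; 0.067142 has 5.
Division/multiplication keeps the fewest: 4 significant figures.
Rounded: 89.12 Ω.

89.12 Ω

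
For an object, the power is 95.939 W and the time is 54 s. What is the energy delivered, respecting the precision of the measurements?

5.2 × 10³ J

energy delivered = 95.939 W × 54 s = 5180.706 J.
95.939 has 5 significant figures; 54 has 2.
Division/multiplication keeps the fewest: 2 significant figures.
Rounded: 5.2 × 10³ J.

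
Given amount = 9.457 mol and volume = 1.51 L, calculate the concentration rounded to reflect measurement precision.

concentration = 9.457 mol ÷ 1.51 L = 6.26291390728… mol/L.
9.457 has 4 significant figures; 1.51 has 3.
Division/multiplication keeps the fewest: 3 significant figures.
Rounded: 6.26 mol/L.

6.26 mol/L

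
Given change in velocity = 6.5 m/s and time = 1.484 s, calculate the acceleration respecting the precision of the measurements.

acceleration = 6.5 m/s ÷ 1.484 s = 4.38005390836… m/s².
6.5 has 2 significant figures; 1.484 has 4.
Division/multiplication keeps the fewest: 2 significant figures.
Rounded: 4.4 m/s².

4.4 m/s²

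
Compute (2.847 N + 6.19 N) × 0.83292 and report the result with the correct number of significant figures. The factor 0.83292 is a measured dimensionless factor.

2.847 N + 6.19 N = 9.037 N; the sum is limited to 2 decimal places (3 s.f.).
Carrying full precision, 9.037 × 0.83292 = 7.52709804 N; 0.83292 has 5 s.f., so the result keeps min(3, 5) = 3 s.f.
Rounded to 3 significant figures: 7.53 N.

7.53 N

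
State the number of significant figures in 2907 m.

2907: zeros between nonzero digits are significant.

4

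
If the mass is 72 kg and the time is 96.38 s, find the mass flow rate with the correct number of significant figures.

0.75 kg/s

mass flow rate = 72 kg ÷ 96.38 s = 0.74704295497… kg/s.
72 has 2 significant figures; 96.38 has 4.
Division/multiplication keeps the fewest: 2 significant figures.
Rounded: 0.75 kg/s.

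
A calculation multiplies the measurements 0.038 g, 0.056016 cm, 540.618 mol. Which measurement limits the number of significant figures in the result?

0.038 g

0.038 g → 2 s.f.; 0.056016 cm → 5 s.f.; 540.618 mol → 6 s.f.
The fewest is 2 significant figures, from 0.038 g.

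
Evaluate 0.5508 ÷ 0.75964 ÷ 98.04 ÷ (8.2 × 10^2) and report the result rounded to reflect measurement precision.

0.5508 ÷ 0.75964 ÷ 98.04 ÷ (8.2 × 10^2) = 0.0000090192193977…
Multiplication/division keeps the fewest significant figures: 0.5508 → 4 s.f., 0.75964 → 5 s.f., 98.04 → 4 s.f., 8.2 × 10^2 → 2 s.f.; limit is 2.
Rounded to 2 significant figures: 9.0 × 10^-6.

9.0 × 10^-6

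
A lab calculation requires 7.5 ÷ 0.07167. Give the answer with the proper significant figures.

1.0 × 10²

7.5 ÷ 0.07167 = 104.646295521…
Multiplication/division keeps the fewest significant figures: 7.5 → 2 s.f., 0.07167 → 4 s.f.; limit is 2.
Rounded to 2 significant figures: 1.0 × 10².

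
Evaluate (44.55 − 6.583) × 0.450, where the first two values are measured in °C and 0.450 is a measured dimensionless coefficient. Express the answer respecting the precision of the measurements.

44.55 °C − 6.583 °C = 37.967 °C; the difference is limited to 2 decimal places (4 s.f.).
Carrying full precision, 37.967 × 0.450 = 17.08515 °C; 0.450 has 3 s.f., so the result keeps min(4, 3) = 3 s.f.
Rounded to 3 significant figures: 17.1 °C.

17.1 °C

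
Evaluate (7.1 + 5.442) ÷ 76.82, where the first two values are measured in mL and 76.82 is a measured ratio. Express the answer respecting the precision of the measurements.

7.1 mL + 5.442 mL = 12.542 mL; the sum is limited to 1 decimal place (3 s.f.).
Carrying full precision, 12.542 ÷ 76.82 = 0.163264774798… mL; 76.82 has 4 s.f., so the result keeps min(3, 4) = 3 s.f.
Rounded to 3 significant figures: 0.163 mL.

0.163 mL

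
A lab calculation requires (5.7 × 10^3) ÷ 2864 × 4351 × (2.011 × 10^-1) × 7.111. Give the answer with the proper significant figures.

1.2 × 10^4

(5.7 × 10^3) ÷ 2864 × 4351 × (2.011 × 10^-1) × 7.111 = 12383.2224495…
Multiplication/division keeps the fewest significant figures: 5.7 × 10^3 → 2 s.f., 2864 → 4 s.f., 4351 → 4 s.f., 2.011 × 10^-1 → 4 s.f., 7.111 → 4 s.f.; limit is 2.
Rounded to 2 significant figures: 1.2 × 10^4.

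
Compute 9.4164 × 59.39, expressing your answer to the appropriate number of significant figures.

559.2

9.4164 × 59.39 = 559.239996
Multiplication/division keeps the fewest significant figures: 9.4164 → 5 s.f., 59.39 → 4 s.f.; limit is 4.
Rounded to 4 significant figures: 559.2.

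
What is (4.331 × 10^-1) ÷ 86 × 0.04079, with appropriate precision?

2.1 × 10^-4

(4.331 × 10^-1) ÷ 86 × 0.04079 = 0.000205420337209…
Multiplication/division keeps the fewest significant figures: 4.331 × 10^-1 → 4 s.f., 86 → 2 s.f., 0.04079 → 4 s.f.; limit is 2.
Rounded to 2 significant figures: 2.1 × 10^-4.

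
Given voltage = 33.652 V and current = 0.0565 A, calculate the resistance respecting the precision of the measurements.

resistance = 33.652 V ÷ 0.0565 A = 595.610619469… Ω.
33.652 has 5 significant figures; 0.0565 has 3.
Division/multiplication keeps the fewest: 3 significant figures.
Rounded: 596 Ω.

596 Ω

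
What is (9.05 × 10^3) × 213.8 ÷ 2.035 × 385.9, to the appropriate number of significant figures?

(9.05 × 10^3) × 213.8 ÷ 2.035 × 385.9 = 366915995.577…
Multiplication/division keeps the fewest significant figures: 9.05 × 10^3 → 3 s.f., 213.8 → 4 s.f., 2.035 → 4 s.f., 385.9 → 4 s.f.; limit is 3.
Rounded to 3 significant figures: 3.67 × 10^8.

3.67 × 10^8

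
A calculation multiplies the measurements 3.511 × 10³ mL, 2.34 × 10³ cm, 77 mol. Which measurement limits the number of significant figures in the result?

77 mol

3.511 × 10³ mL → 4 s.f.; 2.34 × 10³ cm → 3 s.f.; 77 mol → 2 s.f.
The fewest is 2 significant figures, from 77 mol.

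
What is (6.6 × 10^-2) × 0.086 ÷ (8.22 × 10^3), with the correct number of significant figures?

6.9 × 10^-7

(6.6 × 10^-2) × 0.086 ÷ (8.22 × 10^3) = 6.90510948905 × 10^-7…
Multiplication/division keeps the fewest significant figures: 6.6 × 10^-2 → 2 s.f., 0.086 → 2 s.f., 8.22 × 10^3 → 3 s.f.; limit is 2.
Rounded to 2 significant figures: 6.9 × 10^-7.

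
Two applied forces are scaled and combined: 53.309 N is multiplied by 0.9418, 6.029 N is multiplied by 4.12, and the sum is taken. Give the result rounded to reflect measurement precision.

53.309 × 0.9418 = 50.2064162 → 50.21 N (4 s.f., last digit at the 10^-2 place).
6.029 × 4.12 = 24.83948 → 24.8 N (3 s.f., last digit at the 10^-1 place).
Sum: 75.0458962 N; keep the coarser place, 10^-1.
Result: 75.0 N.

75.0 N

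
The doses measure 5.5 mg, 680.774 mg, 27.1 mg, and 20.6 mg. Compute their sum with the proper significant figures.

734.0 mg

5.5 mg + 680.774 mg + 27.1 mg + 20.6 mg = 733.974 mg.
Addition/subtraction keeps the fewest decimal places: 5.5 → 1 decimal place, 680.774 → 3 decimal places, 27.1 → 1 decimal place, 20.6 → 1 decimal place; limit is 1.
Rounded to 1 decimal place: 734.0 mg.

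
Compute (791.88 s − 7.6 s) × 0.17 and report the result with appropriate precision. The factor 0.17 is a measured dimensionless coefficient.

1.3 × 10^2 s

791.88 s − 7.6 s = 784.28 s; the difference is limited to 1 decimal place (4 s.f.).
Carrying full precision, 784.28 × 0.17 = 133.3276 s; 0.17 has 2 s.f., so the result keeps min(4, 2) = 2 s.f.
Rounded to 2 significant figures: 1.3 × 10^2 s.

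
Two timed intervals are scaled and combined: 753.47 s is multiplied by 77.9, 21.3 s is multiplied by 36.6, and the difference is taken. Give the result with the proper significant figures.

753.47 × 77.9 = 58695.313 → 5.87 × 10⁴ s (3 s.f., last digit at the 10^2 place).
21.3 × 36.6 = 779.58 → 7.80 × 10² s (3 s.f., last digit at the 10^0 place).
Difference: 57915.733 s; keep the coarser place, 10^2.
Result: 5.79 × 10⁴ s.

5.79 × 10⁴ s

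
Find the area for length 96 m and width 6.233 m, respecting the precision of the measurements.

6.0 × 10^2 m²

area = 96 m × 6.233 m = 598.368 m².
96 has 2 significant figures; 6.233 has 4.
Division/multiplication keeps the fewest: 2 significant figures.
Rounded: 6.0 × 10^2 m².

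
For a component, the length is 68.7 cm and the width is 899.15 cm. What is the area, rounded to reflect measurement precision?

area = 68.7 cm × 899.15 cm = 61771.605 cm².
68.7 has 3 significant figures; 899.15 has 5.
Division/multiplication keeps the fewest: 3 significant figures.
Rounded: 6.18 × 10⁴ cm².

6.18 × 10⁴ cm²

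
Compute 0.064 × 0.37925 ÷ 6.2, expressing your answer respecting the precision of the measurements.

0.064 × 0.37925 ÷ 6.2 = 0.00391483870968…
Multiplication/division keeps the fewest significant figures: 0.064 → 2 s.f., 0.37925 → 5 s.f., 6.2 → 2 s.f.; limit is 2.
Rounded to 2 significant figures: 0.0039.

0.0039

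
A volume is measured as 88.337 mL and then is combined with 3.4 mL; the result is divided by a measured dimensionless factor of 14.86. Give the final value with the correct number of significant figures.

6.17 mL

88.337 mL + 3.4 mL = 91.737 mL; the sum is limited to 1 decimal place (3 s.f.).
Carrying full precision, 91.737 ÷ 14.86 = 6.17341857335… mL; 14.86 has 4 s.f., so the result keeps min(3, 4) = 3 s.f.
Rounded to 3 significant figures: 6.17 mL.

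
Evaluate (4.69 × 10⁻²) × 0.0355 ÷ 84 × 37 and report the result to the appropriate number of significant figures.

(4.69 × 10⁻²) × 0.0355 ÷ 84 × 37 = 0.000733370833333…
Multiplication/division keeps the fewest significant figures: 4.69 × 10⁻² → 3 s.f., 0.0355 → 3 s.f., 84 → 2 s.f., 37 → 2 s.f.; limit is 2.
Rounded to 2 significant figures: 7.3 × 10⁻⁴.

7.3 × 10⁻⁴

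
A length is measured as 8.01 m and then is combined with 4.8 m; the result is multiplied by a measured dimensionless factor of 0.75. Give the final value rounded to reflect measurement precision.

8.01 m + 4.8 m = 12.81 m; the sum is limited to 1 decimal place (3 s.f.).
Carrying full precision, 12.81 × 0.75 = 9.6075 m; 0.75 has 2 s.f., so the result keeps min(3, 2) = 2 s.f.
Rounded to 2 significant figures: 9.6 m.

9.6 m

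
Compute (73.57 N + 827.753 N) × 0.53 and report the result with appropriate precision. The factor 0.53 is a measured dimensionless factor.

4.8 × 10² N

73.57 N + 827.753 N = 901.323 N; the sum is limited to 2 decimal places (5 s.f.).
Carrying full precision, 901.323 × 0.53 = 477.70119 N; 0.53 has 2 s.f., so the result keeps min(5, 2) = 2 s.f.
Rounded to 2 significant figures: 4.8 × 10² N.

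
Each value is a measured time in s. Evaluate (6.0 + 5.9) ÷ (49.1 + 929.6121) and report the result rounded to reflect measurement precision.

0.0122

6.0 + 5.9 = 11.9, limited to 1 d.p. → 3 s.f.; 49.1 + 929.6121 = 978.7121, limited to 1 d.p. → 4 s.f.
Carrying full precision, 11.9 ÷ 978.7121 = 0.0121588360867…; keep min(3, 4) = 3 s.f.
Rounded to 3 significant figures: 0.0122.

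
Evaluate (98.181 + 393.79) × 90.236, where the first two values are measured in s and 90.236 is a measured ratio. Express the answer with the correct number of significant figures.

44393 s

98.181 s + 393.79 s = 491.971 s; the sum is limited to 2 decimal places (5 s.f.).
Carrying full precision, 491.971 × 90.236 = 44393.495156 s; 90.236 has 5 s.f., so the result keeps min(5, 5) = 5 s.f.
Rounded to 5 significant figures: 44393 s.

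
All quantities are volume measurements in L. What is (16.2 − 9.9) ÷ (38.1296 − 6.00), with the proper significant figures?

0.20

16.2 − 9.9 = 6.3, limited to 1 d.p. → 2 s.f.; 38.1296 − 6.00 = 32.1296, limited to 2 d.p. → 4 s.f.
Carrying full precision, 6.3 ÷ 32.1296 = 0.196080872467…; keep min(2, 4) = 2 s.f.
Rounded to 2 significant figures: 0.20.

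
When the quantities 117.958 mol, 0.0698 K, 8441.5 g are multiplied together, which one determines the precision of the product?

0.0698 K

117.958 mol → 6 s.f.; 0.0698 K → 3 s.f.; 8441.5 g → 5 s.f.
The fewest is 3 significant figures, from 0.0698 K.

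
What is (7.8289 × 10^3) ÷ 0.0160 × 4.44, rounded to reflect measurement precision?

2.17 × 10^6

(7.8289 × 10^3) ÷ 0.0160 × 4.44 = 2172519.75
Multiplication/division keeps the fewest significant figures: 7.8289 × 10^3 → 5 s.f., 0.0160 → 3 s.f., 4.44 → 3 s.f.; limit is 3.
Rounded to 3 significant figures: 2.17 × 10^6.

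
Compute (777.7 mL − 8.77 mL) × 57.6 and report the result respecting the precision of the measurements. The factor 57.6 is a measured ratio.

4.43 × 10⁴ mL

777.7 mL − 8.77 mL = 768.93 mL; the difference is limited to 1 decimal place (4 s.f.).
Carrying full precision, 768.93 × 57.6 = 44290.368 mL; 57.6 has 3 s.f., so the result keeps min(4, 3) = 3 s.f.
Rounded to 3 significant figures: 4.43 × 10⁴ mL.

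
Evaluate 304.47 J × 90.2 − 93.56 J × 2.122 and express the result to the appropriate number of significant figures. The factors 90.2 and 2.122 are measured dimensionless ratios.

2.73 × 10^4 J

304.47 × 90.2 = 27463.194 → 2.75 × 10^4 J (3 s.f., last digit at the 10^2 place).
93.56 × 2.122 = 198.53432 → 198.5 J (4 s.f., last digit at the 10^-1 place).
Difference: 27264.65968 J; keep the coarser place, 10^2.
Result: 2.73 × 10^4 J.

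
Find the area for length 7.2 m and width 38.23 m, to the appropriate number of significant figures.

2.8 × 10² m²

area = 7.2 m × 38.23 m = 275.256 m².
7.2 has 2 significant figures; 38.23 has 4.
Division/multiplication keeps the fewest: 2 significant figures.
Rounded: 2.8 × 10² m².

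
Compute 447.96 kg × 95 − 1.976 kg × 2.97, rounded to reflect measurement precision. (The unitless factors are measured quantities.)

4.3 × 10^4 kg

447.96 × 95 = 42556.2 → 4.3 × 10^4 kg (2 s.f., last digit at the 10^3 place).
1.976 × 2.97 = 5.86872 → 5.87 kg (3 s.f., last digit at the 10^-2 place).
Difference: 42550.33128 kg; keep the coarser place, 10^3.
Result: 4.3 × 10^4 kg.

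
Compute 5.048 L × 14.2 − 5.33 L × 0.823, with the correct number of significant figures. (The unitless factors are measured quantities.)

5.048 × 14.2 = 71.6816 → 71.7 L (3 s.f., last digit at the 10^-1 place).
5.33 × 0.823 = 4.38659 → 4.39 L (3 s.f., last digit at the 10^-2 place).
Difference: 67.29501 L; keep the coarser place, 10^-1.
Result: 67.3 L.

67.3 L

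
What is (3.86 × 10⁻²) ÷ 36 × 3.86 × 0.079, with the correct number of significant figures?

3.3 × 10⁻⁴

(3.86 × 10⁻²) ÷ 36 × 3.86 × 0.079 = 0.000326963444444…
Multiplication/division keeps the fewest significant figures: 3.86 × 10⁻² → 3 s.f., 36 → 2 s.f., 3.86 → 3 s.f., 0.079 → 2 s.f.; limit is 2.
Rounded to 2 significant figures: 3.3 × 10⁻⁴.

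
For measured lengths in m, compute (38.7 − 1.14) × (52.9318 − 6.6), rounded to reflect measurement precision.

38.7 − 1.14 = 37.56, limited to 1 d.p. → 3 s.f.; 52.9318 − 6.6 = 46.3318, limited to 1 d.p. → 3 s.f.
Carrying full precision, 37.56 × 46.3318 = 1740.222408; keep min(3, 3) = 3 s.f.
Rounded to 3 significant figures: 1.74 × 10^3 m².

1.74 × 10^3 m²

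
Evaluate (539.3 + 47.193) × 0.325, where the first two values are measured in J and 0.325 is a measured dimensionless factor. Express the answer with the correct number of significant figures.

191 J

539.3 J + 47.193 J = 586.493 J; the sum is limited to 1 decimal place (4 s.f.).
Carrying full precision, 586.493 × 0.325 = 190.610225 J; 0.325 has 3 s.f., so the result keeps min(4, 3) = 3 s.f.
Rounded to 3 significant figures: 191 J.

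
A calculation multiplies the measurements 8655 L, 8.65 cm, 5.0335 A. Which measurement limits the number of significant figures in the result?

8655 L → 4 s.f.; 8.65 cm → 3 s.f.; 5.0335 A → 5 s.f.
The fewest is 3 significant figures, from 8.65 cm.

8.65 cm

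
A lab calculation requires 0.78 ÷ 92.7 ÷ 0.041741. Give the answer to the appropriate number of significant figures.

0.20

0.78 ÷ 92.7 ÷ 0.041741 = 0.201582125062…
Multiplication/division keeps the fewest significant figures: 0.78 → 2 s.f., 92.7 → 3 s.f., 0.041741 → 5 s.f.; limit is 2.
Rounded to 2 significant figures: 0.20.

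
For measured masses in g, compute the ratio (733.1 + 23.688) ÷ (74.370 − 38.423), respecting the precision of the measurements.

21.05

733.1 + 23.688 = 756.788, limited to 1 d.p. → 4 s.f.; 74.370 − 38.423 = 35.947, limited to 3 d.p. → 5 s.f.
Carrying full precision, 756.788 ÷ 35.947 = 21.0528834117…; keep min(4, 5) = 4 s.f.
Rounded to 4 significant figures: 21.05.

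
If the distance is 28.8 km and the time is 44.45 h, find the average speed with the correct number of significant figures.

0.648 km/h

average speed = 28.8 km ÷ 44.45 h = 0.647919010124… km/h.
28.8 has 3 significant figures; 44.45 has 4.
Division/multiplication keeps the fewest: 3 significant figures.
Rounded: 0.648 km/h.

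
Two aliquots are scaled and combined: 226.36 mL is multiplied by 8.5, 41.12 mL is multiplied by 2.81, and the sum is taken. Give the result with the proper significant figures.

2.0 × 10^3 mL

226.36 × 8.5 = 1924.06 → 1.9 × 10^3 mL (2 s.f., last digit at the 10^2 place).
41.12 × 2.81 = 115.5472 → 116 mL (3 s.f., last digit at the 10^0 place).
Sum: 2039.6072 mL; keep the coarser place, 10^2.
Result: 2.0 × 10^3 mL.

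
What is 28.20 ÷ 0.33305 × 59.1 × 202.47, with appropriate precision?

1.01 × 10⁶

28.20 ÷ 0.33305 × 59.1 × 202.47 = 1013182.85963…
Multiplication/division keeps the fewest significant figures: 28.20 → 4 s.f., 0.33305 → 5 s.f., 59.1 → 3 s.f., 202.47 → 5 s.f.; limit is 3.
Rounded to 3 significant figures: 1.01 × 10⁶.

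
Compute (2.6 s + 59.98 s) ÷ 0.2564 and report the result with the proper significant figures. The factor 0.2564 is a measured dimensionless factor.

2.6 s + 59.98 s = 62.58 s; the sum is limited to 1 decimal place (3 s.f.).
Carrying full precision, 62.58 ÷ 0.2564 = 244.071762871… s; 0.2564 has 4 s.f., so the result keeps min(3, 4) = 3 s.f.
Rounded to 3 significant figures: 244 s.

244 s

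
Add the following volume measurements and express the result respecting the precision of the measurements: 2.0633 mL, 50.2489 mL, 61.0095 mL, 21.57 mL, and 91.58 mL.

2.0633 mL + 50.2489 mL + 61.0095 mL + 21.57 mL + 91.58 mL = 226.4717 mL.
Addition/subtraction keeps the fewest decimal places: 2.0633 → 4 decimal places, 50.2489 → 4 decimal places, 61.0095 → 4 decimal places, 21.57 → 2 decimal places, 91.58 → 2 decimal places; limit is 2.
Rounded to 2 decimal places: 226.47 mL.

226.47 mL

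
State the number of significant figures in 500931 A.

500931: zeros between nonzero digits are significant.

6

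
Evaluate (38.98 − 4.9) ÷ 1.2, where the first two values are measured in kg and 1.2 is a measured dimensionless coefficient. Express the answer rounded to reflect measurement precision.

28 kg

38.98 kg − 4.9 kg = 34.08 kg; the difference is limited to 1 decimal place (3 s.f.).
Carrying full precision, 34.08 ÷ 1.2 = 28.4 kg; 1.2 has 2 s.f., so the result keeps min(3, 2) = 2 s.f.
Rounded to 2 significant figures: 28 kg.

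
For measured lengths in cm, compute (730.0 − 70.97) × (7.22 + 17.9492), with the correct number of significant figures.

1.659 × 10⁴ cm²

730.0 − 70.97 = 659.03, limited to 1 d.p. → 4 s.f.; 7.22 + 17.9492 = 25.1692, limited to 2 d.p. → 4 s.f.
Carrying full precision, 659.03 × 25.1692 = 16587.257876; keep min(4, 4) = 4 s.f.
Rounded to 4 significant figures: 1.659 × 10⁴ cm².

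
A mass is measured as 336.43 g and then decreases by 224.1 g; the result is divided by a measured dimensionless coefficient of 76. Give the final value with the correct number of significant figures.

1.5 g

336.43 g − 224.1 g = 112.33 g; the difference is limited to 1 decimal place (4 s.f.).
Carrying full precision, 112.33 ÷ 76 = 1.47802631579… g; 76 has 2 s.f., so the result keeps min(4, 2) = 2 s.f.
Rounded to 2 significant figures: 1.5 g.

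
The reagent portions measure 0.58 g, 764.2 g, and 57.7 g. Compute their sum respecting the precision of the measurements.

0.58 g + 764.2 g + 57.7 g = 822.48 g.
Addition/subtraction keeps the fewest decimal places: 0.58 → 2 decimal places, 764.2 → 1 decimal place, 57.7 → 1 decimal place; limit is 1.
Rounded to 1 decimal place: 822.5 g.

822.5 g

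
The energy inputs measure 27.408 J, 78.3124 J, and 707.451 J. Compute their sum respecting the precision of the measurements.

27.408 J + 78.3124 J + 707.451 J = 813.1714 J.
Addition/subtraction keeps the fewest decimal places: 27.408 → 3 decimal places, 78.3124 → 4 decimal places, 707.451 → 3 decimal places; limit is 3.
Rounded to 3 decimal places: 813.171 J.

813.171 J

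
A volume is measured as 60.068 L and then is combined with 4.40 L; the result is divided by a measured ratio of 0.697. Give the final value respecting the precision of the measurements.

60.068 L + 4.40 L = 64.468 L; the sum is limited to 2 decimal places (4 s.f.).
Carrying full precision, 64.468 ÷ 0.697 = 92.493543759… L; 0.697 has 3 s.f., so the result keeps min(4, 3) = 3 s.f.
Rounded to 3 significant figures: 92.5 L.

92.5 L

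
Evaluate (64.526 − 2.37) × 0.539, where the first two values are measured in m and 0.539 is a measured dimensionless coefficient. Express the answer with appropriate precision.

64.526 m − 2.37 m = 62.156 m; the difference is limited to 2 decimal places (4 s.f.).
Carrying full precision, 62.156 × 0.539 = 33.502084 m; 0.539 has 3 s.f., so the result keeps min(4, 3) = 3 s.f.
Rounded to 3 significant figures: 33.5 m.

33.5 m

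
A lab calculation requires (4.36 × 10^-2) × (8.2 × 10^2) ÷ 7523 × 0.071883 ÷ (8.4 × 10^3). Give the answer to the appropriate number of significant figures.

(4.36 × 10^-2) × (8.2 × 10^2) ÷ 7523 × 0.071883 ÷ (8.4 × 10^3) = 4.06683158315 × 10^-8…
Multiplication/division keeps the fewest significant figures: 4.36 × 10^-2 → 3 s.f., 8.2 × 10^2 → 2 s.f., 7523 → 4 s.f., 0.071883 → 5 s.f., 8.4 × 10^3 → 2 s.f.; limit is 2.
Rounded to 2 significant figures: 4.1 × 10^-8.

4.1 × 10^-8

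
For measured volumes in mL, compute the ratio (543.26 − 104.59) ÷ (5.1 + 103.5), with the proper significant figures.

543.26 − 104.59 = 438.67, limited to 2 d.p. → 5 s.f.; 5.1 + 103.5 = 108.6, limited to 1 d.p. → 4 s.f.
Carrying full precision, 438.67 ÷ 108.6 = 4.03931860037…; keep min(5, 4) = 4 s.f.
Rounded to 4 significant figures: 4.039.

4.039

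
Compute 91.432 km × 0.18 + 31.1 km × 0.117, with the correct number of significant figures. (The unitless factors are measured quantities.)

91.432 × 0.18 = 16.45776 → 16 km (2 s.f., last digit at the 10^0 place).
31.1 × 0.117 = 3.6387 → 3.64 km (3 s.f., last digit at the 10^-2 place).
Sum: 20.09646 km; keep the coarser place, 10^0.
Result: 2.0 × 10^1 km.

2.0 × 10^1 km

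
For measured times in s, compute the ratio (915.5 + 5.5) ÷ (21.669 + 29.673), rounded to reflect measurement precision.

915.5 + 5.5 = 921.0, limited to 1 d.p. → 4 s.f.; 21.669 + 29.673 = 51.342, limited to 3 d.p. → 5 s.f.
Carrying full precision, 921.0 ÷ 51.342 = 17.9385298586…; keep min(4, 5) = 4 s.f.
Rounded to 4 significant figures: 17.94.

17.94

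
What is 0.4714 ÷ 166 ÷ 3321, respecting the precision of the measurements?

0.4714 ÷ 166 ÷ 3321 = 8.55091549577 × 10^-7…
Multiplication/division keeps the fewest significant figures: 0.4714 → 4 s.f., 166 → 3 s.f., 3321 → 4 s.f.; limit is 3.
Rounded to 3 significant figures: 8.55 × 10^-7.

8.55 × 10^-7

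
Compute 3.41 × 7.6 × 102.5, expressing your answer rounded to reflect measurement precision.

2.7 × 10^3

3.41 × 7.6 × 102.5 = 2656.39
Multiplication/division keeps the fewest significant figures: 3.41 → 3 s.f., 7.6 → 2 s.f., 102.5 → 4 s.f.; limit is 2.
Rounded to 2 significant figures: 2.7 × 10^3.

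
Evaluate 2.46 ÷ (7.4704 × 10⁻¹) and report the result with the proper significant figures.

3.29

2.46 ÷ (7.4704 × 10⁻¹) = 3.29299635896…
Multiplication/division keeps the fewest significant figures: 2.46 → 3 s.f., 7.4704 × 10⁻¹ → 5 s.f.; limit is 3.
Rounded to 3 significant figures: 3.29.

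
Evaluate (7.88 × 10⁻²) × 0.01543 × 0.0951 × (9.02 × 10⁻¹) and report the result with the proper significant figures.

(7.88 × 10⁻²) × 0.01543 × 0.0951 × (9.02 × 10⁻¹) = 0.000104298772697…
Multiplication/division keeps the fewest significant figures: 7.88 × 10⁻² → 3 s.f., 0.01543 → 4 s.f., 0.0951 → 3 s.f., 9.02 × 10⁻¹ → 3 s.f.; limit is 3.
Rounded to 3 significant figures: 1.04 × 10⁻⁴.

1.04 × 10⁻⁴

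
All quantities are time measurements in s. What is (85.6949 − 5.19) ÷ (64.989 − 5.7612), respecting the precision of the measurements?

85.6949 − 5.19 = 80.5049, limited to 2 d.p. → 4 s.f.; 64.989 − 5.7612 = 59.2278, limited to 3 d.p. → 5 s.f.
Carrying full precision, 80.5049 ÷ 59.2278 = 1.35924177498…; keep min(4, 5) = 4 s.f.
Rounded to 4 significant figures: 1.359.

1.359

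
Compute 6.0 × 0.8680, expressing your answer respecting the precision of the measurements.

6.0 × 0.8680 = 5.208
Multiplication/division keeps the fewest significant figures: 6.0 → 2 s.f., 0.8680 → 4 s.f.; limit is 2.
Rounded to 2 significant figures: 5.2.

5.2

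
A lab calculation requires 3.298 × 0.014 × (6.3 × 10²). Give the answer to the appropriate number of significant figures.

3.298 × 0.014 × (6.3 × 10²) = 29.08836
Multiplication/division keeps the fewest significant figures: 3.298 → 4 s.f., 0.014 → 2 s.f., 6.3 × 10² → 2 s.f.; limit is 2.
Rounded to 2 significant figures: 29.

29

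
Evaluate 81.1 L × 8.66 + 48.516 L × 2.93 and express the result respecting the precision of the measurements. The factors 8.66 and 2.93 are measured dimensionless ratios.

81.1 × 8.66 = 702.326 → 702 L (3 s.f., last digit at the 10^0 place).
48.516 × 2.93 = 142.15188 → 142 L (3 s.f., last digit at the 10^0 place).
Sum: 844.47788 L; keep the coarser place, 10^0.
Result: 844 L.

844 L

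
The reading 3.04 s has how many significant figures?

3.04: zeros between nonzero digits are significant.

3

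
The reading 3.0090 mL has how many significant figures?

5

3.0090: trailing zeros after a decimal point are significant; zeros between nonzero digits are significant.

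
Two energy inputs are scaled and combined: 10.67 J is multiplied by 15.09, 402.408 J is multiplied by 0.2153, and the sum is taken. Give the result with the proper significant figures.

247.6 J

10.67 × 15.09 = 161.0103 → 161.0 J (4 s.f., last digit at the 10^-1 place).
402.408 × 0.2153 = 86.6384424 → 86.64 J (4 s.f., last digit at the 10^-2 place).
Sum: 247.6487424 J; keep the coarser place, 10^-1.
Result: 247.6 J.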